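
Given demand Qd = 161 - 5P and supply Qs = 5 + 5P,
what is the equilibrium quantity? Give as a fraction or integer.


First find equilibrium price:
161 - 5P = 5 + 5P
P* = 156/10 = 78/5
Then substitute into demand:
Q* = 161 - 5 * 78/5 = 83

83


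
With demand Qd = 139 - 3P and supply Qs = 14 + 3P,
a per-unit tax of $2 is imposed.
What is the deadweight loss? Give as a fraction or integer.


Pre-tax equilibrium quantity: Q* = 153/2
Post-tax equilibrium quantity: Q_tax = 147/2
Reduction in quantity: Q* - Q_tax = 3
DWL = (1/2) * tax * (Q* - Q_tax)
DWL = (1/2) * 2 * 3 = 3

3


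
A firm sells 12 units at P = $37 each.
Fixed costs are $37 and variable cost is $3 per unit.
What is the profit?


Total Revenue = P * Q = 37 * 12 = $444
Total Cost = FC + VC*Q = 37 + 3*12 = $73
Profit = TR - TC = 444 - 73 = $371

$371


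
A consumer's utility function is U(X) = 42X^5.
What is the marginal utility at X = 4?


MU = dU/dX = 42*5*X^(5-1)
MU = 210*X^4
At X = 4:
MU = 210 * 4^4
MU = 210 * 256 = 53760

53760


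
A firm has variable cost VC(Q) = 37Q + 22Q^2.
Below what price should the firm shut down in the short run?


AVC(Q) = VC(Q)/Q = 37 + 22Q
AVC is increasing in Q, so minimum AVC is at Q -> 0+.
Min AVC = 37
The firm should shut down if P < 37.

37


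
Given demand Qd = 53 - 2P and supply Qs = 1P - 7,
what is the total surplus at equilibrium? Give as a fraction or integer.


Find equilibrium: 53 - 2P = 1P - 7
53 + 7 = 3P
P* = 60/3 = 20
Q* = 1*20 - 7 = 13
Inverse demand: P = 53/2 - Q/2, so P_max = 53/2
Inverse supply: P = 7 + Q/1, so P_min = 7
CS = (1/2) * 13 * (53/2 - 20) = 169/4
PS = (1/2) * 13 * (20 - 7) = 169/2
TS = CS + PS = 169/4 + 169/2 = 507/4

507/4


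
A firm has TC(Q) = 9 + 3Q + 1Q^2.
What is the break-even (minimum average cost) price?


AC(Q) = 9/Q + 3 + 1Q
To minimize: dAC/dQ = -9/Q^2 + 1 = 0
Q^2 = 9/1 = 9
Q* = 3
Min AC = 9/3 + 3 + 1*3
Min AC = 3 + 3 + 3 = 9

9


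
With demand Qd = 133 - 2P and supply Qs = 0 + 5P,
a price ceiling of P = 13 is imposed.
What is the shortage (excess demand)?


At P = 13:
Qd = 133 - 2*13 = 107
Qs = 0 + 5*13 = 65
Shortage = Qd - Qs = 107 - 65 = 42

42


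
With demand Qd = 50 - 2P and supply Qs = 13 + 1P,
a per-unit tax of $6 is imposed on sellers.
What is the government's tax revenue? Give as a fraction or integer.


With tax on sellers, new supply: Qs' = 13 + 1(P - 6)
= 7 + 1P
New equilibrium quantity:
Q_new = 64/3
Tax revenue = tax * Q_new = 6 * 64/3 = 128

128


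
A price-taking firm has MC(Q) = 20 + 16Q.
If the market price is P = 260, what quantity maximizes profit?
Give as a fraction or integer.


In perfect competition, profit is maximized where P = MC.
260 = 20 + 16Q
240 = 16Q
Q* = 240/16 = 15

15


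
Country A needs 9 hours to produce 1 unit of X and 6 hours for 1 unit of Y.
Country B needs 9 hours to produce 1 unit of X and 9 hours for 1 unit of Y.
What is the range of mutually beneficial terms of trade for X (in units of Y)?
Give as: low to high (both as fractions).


Opportunity cost of X for Country A = hours_X / hours_Y = 9/6 = 3/2 units of Y
Opportunity cost of X for Country B = hours_X / hours_Y = 9/9 = 1 units of Y
Terms of trade must be between the two opportunity costs.
Range: 1 to 3/2

1 to 3/2


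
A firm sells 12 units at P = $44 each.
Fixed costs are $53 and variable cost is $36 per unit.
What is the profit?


Total Revenue = P * Q = 44 * 12 = $528
Total Cost = FC + VC*Q = 53 + 36*12 = $485
Profit = TR - TC = 528 - 485 = $43

$43


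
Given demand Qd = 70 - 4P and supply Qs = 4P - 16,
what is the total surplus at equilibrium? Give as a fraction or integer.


Find equilibrium: 70 - 4P = 4P - 16
70 + 16 = 8P
P* = 86/8 = 43/4
Q* = 4*43/4 - 16 = 27
Inverse demand: P = 35/2 - Q/4, so P_max = 35/2
Inverse supply: P = 4 + Q/4, so P_min = 4
CS = (1/2) * 27 * (35/2 - 43/4) = 729/8
PS = (1/2) * 27 * (43/4 - 4) = 729/8
TS = CS + PS = 729/8 + 729/8 = 729/4

729/4


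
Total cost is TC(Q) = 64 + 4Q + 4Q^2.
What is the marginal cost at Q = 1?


MC = dTC/dQ = 4 + 2*4*Q
At Q = 1:
MC = 4 + 8*1
MC = 4 + 8 = 12

12


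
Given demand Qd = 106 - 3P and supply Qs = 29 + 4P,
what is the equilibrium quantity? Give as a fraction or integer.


First find equilibrium price:
106 - 3P = 29 + 4P
P* = 77/7 = 11
Then substitute into demand:
Q* = 106 - 3 * 11 = 73

73


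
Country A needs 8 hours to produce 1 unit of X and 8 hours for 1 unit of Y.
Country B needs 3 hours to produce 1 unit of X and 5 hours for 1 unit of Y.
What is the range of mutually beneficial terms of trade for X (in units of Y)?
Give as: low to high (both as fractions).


Opportunity cost of X for Country A = hours_X / hours_Y = 8/8 = 1 units of Y
Opportunity cost of X for Country B = hours_X / hours_Y = 3/5 = 3/5 units of Y
Terms of trade must be between the two opportunity costs.
Range: 3/5 to 1

3/5 to 1


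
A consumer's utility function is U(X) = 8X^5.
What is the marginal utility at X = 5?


MU = dU/dX = 8*5*X^(5-1)
MU = 40*X^4
At X = 5:
MU = 40 * 5^4
MU = 40 * 625 = 25000

25000


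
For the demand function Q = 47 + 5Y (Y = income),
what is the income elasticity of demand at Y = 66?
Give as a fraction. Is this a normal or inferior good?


dQ/dY = 5
At Y = 66: Q = 47 + 5*66 = 377
Ey = (dQ/dY)(Y/Q) = 5 * 66 / 377 = 330/377
Since Ey > 0, this is a normal good.

330/377 (normal good)


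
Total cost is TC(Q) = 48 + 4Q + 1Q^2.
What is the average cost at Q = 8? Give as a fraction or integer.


TC(8) = 48 + 4*8 + 1*8^2
TC(8) = 48 + 32 + 64 = 144
AC = TC/Q = 144/8 = 18

18


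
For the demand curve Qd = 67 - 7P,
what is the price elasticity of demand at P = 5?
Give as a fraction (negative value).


dQ/dP = -7
At P = 5: Q = 67 - 7*5 = 32
E = (dQ/dP)(P/Q) = (-7)(5/32) = -35/32

-35/32


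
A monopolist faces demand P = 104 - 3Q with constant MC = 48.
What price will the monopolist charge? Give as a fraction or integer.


MR = 104 - 6Q
Set MR = MC: 104 - 6Q = 48
Q* = 28/3
Substitute into demand:
P* = 104 - 3*28/3 = 76

76


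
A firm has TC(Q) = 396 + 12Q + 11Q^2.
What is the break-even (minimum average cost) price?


AC(Q) = 396/Q + 12 + 11Q
To minimize: dAC/dQ = -396/Q^2 + 11 = 0
Q^2 = 396/11 = 36
Q* = 6
Min AC = 396/6 + 12 + 11*6
Min AC = 66 + 12 + 66 = 144

144


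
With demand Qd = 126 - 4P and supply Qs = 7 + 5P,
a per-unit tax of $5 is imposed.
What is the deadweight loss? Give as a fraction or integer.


Pre-tax equilibrium quantity: Q* = 658/9
Post-tax equilibrium quantity: Q_tax = 62
Reduction in quantity: Q* - Q_tax = 100/9
DWL = (1/2) * tax * (Q* - Q_tax)
DWL = (1/2) * 5 * 100/9 = 250/9

250/9


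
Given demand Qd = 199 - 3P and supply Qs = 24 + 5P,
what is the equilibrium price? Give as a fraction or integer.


At equilibrium, Qd = Qs.
199 - 3P = 24 + 5P
199 - 24 = 3P + 5P
175 = 8P
P* = 175/8 = 175/8

175/8


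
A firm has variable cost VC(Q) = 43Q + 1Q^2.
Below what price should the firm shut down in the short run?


AVC(Q) = VC(Q)/Q = 43 + 1Q
AVC is increasing in Q, so minimum AVC is at Q -> 0+.
Min AVC = 43
The firm should shut down if P < 43.

43


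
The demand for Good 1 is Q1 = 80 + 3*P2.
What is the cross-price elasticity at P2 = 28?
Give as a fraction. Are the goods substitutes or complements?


dQ1/dP2 = 3
At P2 = 28: Q1 = 80 + 3*28 = 164
Exy = (dQ1/dP2)(P2/Q1) = 3 * 28 / 164 = 21/41
Since Exy > 0, the goods are substitutes.

21/41 (substitutes)


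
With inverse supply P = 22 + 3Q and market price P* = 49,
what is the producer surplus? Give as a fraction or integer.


Minimum supply price (at Q=0): P_min = 22
Quantity supplied at P* = 49:
Q* = (49 - 22)/3 = 9
PS = (1/2) * Q* * (P* - P_min)
PS = (1/2) * 9 * (49 - 22)
PS = (1/2) * 9 * 27 = 243/2

243/2


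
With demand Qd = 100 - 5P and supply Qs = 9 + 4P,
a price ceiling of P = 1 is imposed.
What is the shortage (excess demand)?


At P = 1:
Qd = 100 - 5*1 = 95
Qs = 9 + 4*1 = 13
Shortage = Qd - Qs = 95 - 13 = 82

82


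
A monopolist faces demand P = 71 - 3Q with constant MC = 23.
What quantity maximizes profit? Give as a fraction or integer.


TR = P*Q = (71 - 3Q)Q = 71Q - 3Q^2
MR = dTR/dQ = 71 - 6Q
Set MR = MC:
71 - 6Q = 23
48 = 6Q
Q* = 48/6 = 8

8


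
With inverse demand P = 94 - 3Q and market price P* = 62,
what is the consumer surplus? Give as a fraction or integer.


Maximum willingness to pay (at Q=0): P_max = 94
Quantity demanded at P* = 62:
Q* = (94 - 62)/3 = 32/3
CS = (1/2) * Q* * (P_max - P*)
CS = (1/2) * 32/3 * (94 - 62)
CS = (1/2) * 32/3 * 32 = 512/3

512/3


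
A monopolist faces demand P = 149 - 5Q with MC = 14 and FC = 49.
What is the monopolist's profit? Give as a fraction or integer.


MR = MC: 149 - 10Q = 14
Q* = 27/2
P* = 149 - 5*27/2 = 163/2
Profit = (P* - MC)*Q* - FC
= (163/2 - 14)*27/2 - 49
= 135/2*27/2 - 49
= 3645/4 - 49 = 3449/4

3449/4


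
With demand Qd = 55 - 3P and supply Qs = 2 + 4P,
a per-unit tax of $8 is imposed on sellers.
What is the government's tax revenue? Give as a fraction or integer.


With tax on sellers, new supply: Qs' = 2 + 4(P - 8)
= 4P - 30
New equilibrium quantity:
Q_new = 130/7
Tax revenue = tax * Q_new = 8 * 130/7 = 1040/7

1040/7


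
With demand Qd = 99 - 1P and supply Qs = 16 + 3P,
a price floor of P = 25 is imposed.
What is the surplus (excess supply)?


At P = 25:
Qd = 99 - 1*25 = 74
Qs = 16 + 3*25 = 91
Surplus = Qs - Qd = 91 - 74 = 17

17


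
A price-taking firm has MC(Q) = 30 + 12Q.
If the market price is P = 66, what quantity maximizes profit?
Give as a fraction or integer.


In perfect competition, profit is maximized where P = MC.
66 = 30 + 12Q
36 = 12Q
Q* = 36/12 = 3

3


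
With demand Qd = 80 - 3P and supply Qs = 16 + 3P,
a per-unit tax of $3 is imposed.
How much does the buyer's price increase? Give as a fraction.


With a per-unit tax, the buyer's price increase depends on relative slopes.
Supply slope: d = 3, Demand slope: b = 3
Buyer's price increase = d * tax / (b + d)
= 3 * 3 / (3 + 3)
= 9 / 6 = 3/2

3/2


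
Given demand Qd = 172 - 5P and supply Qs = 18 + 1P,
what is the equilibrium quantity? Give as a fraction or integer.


First find equilibrium price:
172 - 5P = 18 + 1P
P* = 154/6 = 77/3
Then substitute into demand:
Q* = 172 - 5 * 77/3 = 131/3

131/3


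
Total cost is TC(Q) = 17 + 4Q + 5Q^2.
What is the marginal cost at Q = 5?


MC = dTC/dQ = 4 + 2*5*Q
At Q = 5:
MC = 4 + 10*5
MC = 4 + 50 = 54

54


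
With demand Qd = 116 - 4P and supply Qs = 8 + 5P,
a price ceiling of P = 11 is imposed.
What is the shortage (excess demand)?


At P = 11:
Qd = 116 - 4*11 = 72
Qs = 8 + 5*11 = 63
Shortage = Qd - Qs = 72 - 63 = 9

9


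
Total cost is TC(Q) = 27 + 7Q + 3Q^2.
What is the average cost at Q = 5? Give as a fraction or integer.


TC(5) = 27 + 7*5 + 3*5^2
TC(5) = 27 + 35 + 75 = 137
AC = TC/Q = 137/5 = 137/5

137/5


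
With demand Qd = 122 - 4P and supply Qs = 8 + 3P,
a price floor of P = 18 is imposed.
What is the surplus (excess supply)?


At P = 18:
Qd = 122 - 4*18 = 50
Qs = 8 + 3*18 = 62
Surplus = Qs - Qd = 62 - 50 = 12

12


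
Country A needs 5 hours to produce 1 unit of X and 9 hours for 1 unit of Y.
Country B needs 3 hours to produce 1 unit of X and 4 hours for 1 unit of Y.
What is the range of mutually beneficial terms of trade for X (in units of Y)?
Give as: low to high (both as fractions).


Opportunity cost of X for Country A = hours_X / hours_Y = 5/9 = 5/9 units of Y
Opportunity cost of X for Country B = hours_X / hours_Y = 3/4 = 3/4 units of Y
Terms of trade must be between the two opportunity costs.
Range: 5/9 to 3/4

5/9 to 3/4


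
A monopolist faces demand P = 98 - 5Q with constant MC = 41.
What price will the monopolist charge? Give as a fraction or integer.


MR = 98 - 10Q
Set MR = MC: 98 - 10Q = 41
Q* = 57/10
Substitute into demand:
P* = 98 - 5*57/10 = 139/2

139/2


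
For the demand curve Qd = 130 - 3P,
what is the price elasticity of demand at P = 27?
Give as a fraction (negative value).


dQ/dP = -3
At P = 27: Q = 130 - 3*27 = 49
E = (dQ/dP)(P/Q) = (-3)(27/49) = -81/49

-81/49


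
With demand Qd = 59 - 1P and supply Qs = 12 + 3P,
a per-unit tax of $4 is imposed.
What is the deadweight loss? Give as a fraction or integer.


Pre-tax equilibrium quantity: Q* = 189/4
Post-tax equilibrium quantity: Q_tax = 177/4
Reduction in quantity: Q* - Q_tax = 3
DWL = (1/2) * tax * (Q* - Q_tax)
DWL = (1/2) * 4 * 3 = 6

6


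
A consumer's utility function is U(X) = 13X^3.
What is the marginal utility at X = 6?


MU = dU/dX = 13*3*X^(3-1)
MU = 39*X^2
At X = 6:
MU = 39 * 6^2
MU = 39 * 36 = 1404

1404


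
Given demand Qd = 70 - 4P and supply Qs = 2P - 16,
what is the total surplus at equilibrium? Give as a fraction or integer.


Find equilibrium: 70 - 4P = 2P - 16
70 + 16 = 6P
P* = 86/6 = 43/3
Q* = 2*43/3 - 16 = 38/3
Inverse demand: P = 35/2 - Q/4, so P_max = 35/2
Inverse supply: P = 8 + Q/2, so P_min = 8
CS = (1/2) * 38/3 * (35/2 - 43/3) = 361/18
PS = (1/2) * 38/3 * (43/3 - 8) = 361/9
TS = CS + PS = 361/18 + 361/9 = 361/6

361/6


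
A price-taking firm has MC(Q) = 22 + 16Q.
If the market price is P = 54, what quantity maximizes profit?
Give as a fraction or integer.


In perfect competition, profit is maximized where P = MC.
54 = 22 + 16Q
32 = 16Q
Q* = 32/16 = 2

2


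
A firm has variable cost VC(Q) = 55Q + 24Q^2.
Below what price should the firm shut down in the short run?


AVC(Q) = VC(Q)/Q = 55 + 24Q
AVC is increasing in Q, so minimum AVC is at Q -> 0+.
Min AVC = 55
The firm should shut down if P < 55.

55


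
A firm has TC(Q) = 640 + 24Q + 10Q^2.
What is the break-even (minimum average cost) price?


AC(Q) = 640/Q + 24 + 10Q
To minimize: dAC/dQ = -640/Q^2 + 10 = 0
Q^2 = 640/10 = 64
Q* = 8
Min AC = 640/8 + 24 + 10*8
Min AC = 80 + 24 + 80 = 184

184


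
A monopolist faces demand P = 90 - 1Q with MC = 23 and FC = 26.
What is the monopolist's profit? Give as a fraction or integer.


MR = MC: 90 - 2Q = 23
Q* = 67/2
P* = 90 - 1*67/2 = 113/2
Profit = (P* - MC)*Q* - FC
= (113/2 - 23)*67/2 - 26
= 67/2*67/2 - 26
= 4489/4 - 26 = 4385/4

4385/4


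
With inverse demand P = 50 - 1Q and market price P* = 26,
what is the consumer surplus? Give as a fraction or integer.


Maximum willingness to pay (at Q=0): P_max = 50
Quantity demanded at P* = 26:
Q* = (50 - 26)/1 = 24
CS = (1/2) * Q* * (P_max - P*)
CS = (1/2) * 24 * (50 - 26)
CS = (1/2) * 24 * 24 = 288

288


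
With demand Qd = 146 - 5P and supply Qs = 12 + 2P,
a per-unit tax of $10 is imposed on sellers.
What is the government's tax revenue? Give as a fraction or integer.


With tax on sellers, new supply: Qs' = 12 + 2(P - 10)
= 2P - 8
New equilibrium quantity:
Q_new = 36
Tax revenue = tax * Q_new = 10 * 36 = 360

360


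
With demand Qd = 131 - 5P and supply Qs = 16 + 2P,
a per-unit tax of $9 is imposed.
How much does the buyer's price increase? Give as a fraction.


With a per-unit tax, the buyer's price increase depends on relative slopes.
Supply slope: d = 2, Demand slope: b = 5
Buyer's price increase = d * tax / (b + d)
= 2 * 9 / (5 + 2)
= 18 / 7 = 18/7

18/7


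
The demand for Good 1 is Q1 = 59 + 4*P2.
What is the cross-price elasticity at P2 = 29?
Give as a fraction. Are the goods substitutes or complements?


dQ1/dP2 = 4
At P2 = 29: Q1 = 59 + 4*29 = 175
Exy = (dQ1/dP2)(P2/Q1) = 4 * 29 / 175 = 116/175
Since Exy > 0, the goods are substitutes.

116/175 (substitutes)


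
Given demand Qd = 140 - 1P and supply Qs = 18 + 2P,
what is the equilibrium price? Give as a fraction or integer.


At equilibrium, Qd = Qs.
140 - 1P = 18 + 2P
140 - 18 = 1P + 2P
122 = 3P
P* = 122/3 = 122/3

122/3


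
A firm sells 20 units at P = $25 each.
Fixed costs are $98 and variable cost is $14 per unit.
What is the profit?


Total Revenue = P * Q = 25 * 20 = $500
Total Cost = FC + VC*Q = 98 + 14*20 = $378
Profit = TR - TC = 500 - 378 = $122

$122


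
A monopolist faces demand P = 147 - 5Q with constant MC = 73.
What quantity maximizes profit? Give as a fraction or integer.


TR = P*Q = (147 - 5Q)Q = 147Q - 5Q^2
MR = dTR/dQ = 147 - 10Q
Set MR = MC:
147 - 10Q = 73
74 = 10Q
Q* = 74/10 = 37/5

37/5


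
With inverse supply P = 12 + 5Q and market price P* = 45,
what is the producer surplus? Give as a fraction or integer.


Minimum supply price (at Q=0): P_min = 12
Quantity supplied at P* = 45:
Q* = (45 - 12)/5 = 33/5
PS = (1/2) * Q* * (P* - P_min)
PS = (1/2) * 33/5 * (45 - 12)
PS = (1/2) * 33/5 * 33 = 1089/10

1089/10


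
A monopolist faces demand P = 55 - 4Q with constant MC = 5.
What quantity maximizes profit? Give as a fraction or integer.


TR = P*Q = (55 - 4Q)Q = 55Q - 4Q^2
MR = dTR/dQ = 55 - 8Q
Set MR = MC:
55 - 8Q = 5
50 = 8Q
Q* = 50/8 = 25/4

25/4


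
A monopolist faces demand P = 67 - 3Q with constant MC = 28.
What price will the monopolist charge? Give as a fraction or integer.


MR = 67 - 6Q
Set MR = MC: 67 - 6Q = 28
Q* = 13/2
Substitute into demand:
P* = 67 - 3*13/2 = 95/2

95/2


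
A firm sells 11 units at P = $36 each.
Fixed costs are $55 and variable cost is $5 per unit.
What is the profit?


Total Revenue = P * Q = 36 * 11 = $396
Total Cost = FC + VC*Q = 55 + 5*11 = $110
Profit = TR - TC = 396 - 110 = $286

$286


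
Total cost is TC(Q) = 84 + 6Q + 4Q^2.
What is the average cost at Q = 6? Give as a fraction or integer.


TC(6) = 84 + 6*6 + 4*6^2
TC(6) = 84 + 36 + 144 = 264
AC = TC/Q = 264/6 = 44

44


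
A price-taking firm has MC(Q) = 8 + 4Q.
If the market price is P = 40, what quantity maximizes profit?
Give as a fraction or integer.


In perfect competition, profit is maximized where P = MC.
40 = 8 + 4Q
32 = 4Q
Q* = 32/4 = 8

8


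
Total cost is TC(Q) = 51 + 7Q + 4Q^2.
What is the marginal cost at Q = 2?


MC = dTC/dQ = 7 + 2*4*Q
At Q = 2:
MC = 7 + 8*2
MC = 7 + 16 = 23

23


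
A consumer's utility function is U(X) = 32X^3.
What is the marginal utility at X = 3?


MU = dU/dX = 32*3*X^(3-1)
MU = 96*X^2
At X = 3:
MU = 96 * 3^2
MU = 96 * 9 = 864

864


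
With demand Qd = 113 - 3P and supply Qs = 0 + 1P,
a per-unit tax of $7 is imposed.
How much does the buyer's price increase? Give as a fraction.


With a per-unit tax, the buyer's price increase depends on relative slopes.
Supply slope: d = 1, Demand slope: b = 3
Buyer's price increase = d * tax / (b + d)
= 1 * 7 / (3 + 1)
= 7 / 4 = 7/4

7/4


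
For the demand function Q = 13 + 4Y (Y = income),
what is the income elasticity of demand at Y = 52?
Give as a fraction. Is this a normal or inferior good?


dQ/dY = 4
At Y = 52: Q = 13 + 4*52 = 221
Ey = (dQ/dY)(Y/Q) = 4 * 52 / 221 = 16/17
Since Ey > 0, this is a normal good.

16/17 (normal good)


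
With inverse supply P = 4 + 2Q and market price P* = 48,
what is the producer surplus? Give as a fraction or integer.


Minimum supply price (at Q=0): P_min = 4
Quantity supplied at P* = 48:
Q* = (48 - 4)/2 = 22
PS = (1/2) * Q* * (P* - P_min)
PS = (1/2) * 22 * (48 - 4)
PS = (1/2) * 22 * 44 = 484

484


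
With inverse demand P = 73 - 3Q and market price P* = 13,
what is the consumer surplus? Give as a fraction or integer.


Maximum willingness to pay (at Q=0): P_max = 73
Quantity demanded at P* = 13:
Q* = (73 - 13)/3 = 20
CS = (1/2) * Q* * (P_max - P*)
CS = (1/2) * 20 * (73 - 13)
CS = (1/2) * 20 * 60 = 600

600


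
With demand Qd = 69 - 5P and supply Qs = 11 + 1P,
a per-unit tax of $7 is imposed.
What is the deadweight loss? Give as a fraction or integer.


Pre-tax equilibrium quantity: Q* = 62/3
Post-tax equilibrium quantity: Q_tax = 89/6
Reduction in quantity: Q* - Q_tax = 35/6
DWL = (1/2) * tax * (Q* - Q_tax)
DWL = (1/2) * 7 * 35/6 = 245/12

245/12


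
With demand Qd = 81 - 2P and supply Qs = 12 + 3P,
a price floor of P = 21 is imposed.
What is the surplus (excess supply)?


At P = 21:
Qd = 81 - 2*21 = 39
Qs = 12 + 3*21 = 75
Surplus = Qs - Qd = 75 - 39 = 36

36


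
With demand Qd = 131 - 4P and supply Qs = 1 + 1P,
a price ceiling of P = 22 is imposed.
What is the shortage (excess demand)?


At P = 22:
Qd = 131 - 4*22 = 43
Qs = 1 + 1*22 = 23
Shortage = Qd - Qs = 43 - 23 = 20

20


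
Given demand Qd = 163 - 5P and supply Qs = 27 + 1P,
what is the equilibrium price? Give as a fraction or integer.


At equilibrium, Qd = Qs.
163 - 5P = 27 + 1P
163 - 27 = 5P + 1P
136 = 6P
P* = 136/6 = 68/3

68/3


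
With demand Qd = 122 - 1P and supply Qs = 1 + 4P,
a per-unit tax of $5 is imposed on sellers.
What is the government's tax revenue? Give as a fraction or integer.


With tax on sellers, new supply: Qs' = 1 + 4(P - 5)
= 4P - 19
New equilibrium quantity:
Q_new = 469/5
Tax revenue = tax * Q_new = 5 * 469/5 = 469

469


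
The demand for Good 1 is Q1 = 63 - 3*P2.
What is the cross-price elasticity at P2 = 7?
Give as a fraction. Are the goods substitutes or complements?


dQ1/dP2 = -3
At P2 = 7: Q1 = 63 - 3*7 = 42
Exy = (dQ1/dP2)(P2/Q1) = -3 * 7 / 42 = -1/2
Since Exy < 0, the goods are complements.

-1/2 (complements)


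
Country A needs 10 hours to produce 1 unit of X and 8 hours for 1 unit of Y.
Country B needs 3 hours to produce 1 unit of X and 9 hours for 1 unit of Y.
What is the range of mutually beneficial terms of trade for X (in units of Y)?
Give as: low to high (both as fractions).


Opportunity cost of X for Country A = hours_X / hours_Y = 10/8 = 5/4 units of Y
Opportunity cost of X for Country B = hours_X / hours_Y = 3/9 = 1/3 units of Y
Terms of trade must be between the two opportunity costs.
Range: 1/3 to 5/4

1/3 to 5/4


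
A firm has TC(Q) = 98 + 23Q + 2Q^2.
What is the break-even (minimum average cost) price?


AC(Q) = 98/Q + 23 + 2Q
To minimize: dAC/dQ = -98/Q^2 + 2 = 0
Q^2 = 98/2 = 49
Q* = 7
Min AC = 98/7 + 23 + 2*7
Min AC = 14 + 23 + 14 = 51

51


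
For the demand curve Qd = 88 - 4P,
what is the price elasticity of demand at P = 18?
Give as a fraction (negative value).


dQ/dP = -4
At P = 18: Q = 88 - 4*18 = 16
E = (dQ/dP)(P/Q) = (-4)(18/16) = -9/2

-9/2


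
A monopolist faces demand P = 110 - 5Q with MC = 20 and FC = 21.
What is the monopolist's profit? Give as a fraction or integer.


MR = MC: 110 - 10Q = 20
Q* = 9
P* = 110 - 5*9 = 65
Profit = (P* - MC)*Q* - FC
= (65 - 20)*9 - 21
= 45*9 - 21
= 405 - 21 = 384

384


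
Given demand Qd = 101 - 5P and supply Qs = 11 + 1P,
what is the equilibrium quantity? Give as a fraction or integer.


First find equilibrium price:
101 - 5P = 11 + 1P
P* = 90/6 = 15
Then substitute into demand:
Q* = 101 - 5 * 15 = 26

26


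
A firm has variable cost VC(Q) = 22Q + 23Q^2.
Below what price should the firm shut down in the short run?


AVC(Q) = VC(Q)/Q = 22 + 23Q
AVC is increasing in Q, so minimum AVC is at Q -> 0+.
Min AVC = 22
The firm should shut down if P < 22.

22


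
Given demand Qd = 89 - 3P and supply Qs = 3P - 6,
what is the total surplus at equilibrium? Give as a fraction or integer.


Find equilibrium: 89 - 3P = 3P - 6
89 + 6 = 6P
P* = 95/6 = 95/6
Q* = 3*95/6 - 6 = 83/2
Inverse demand: P = 89/3 - Q/3, so P_max = 89/3
Inverse supply: P = 2 + Q/3, so P_min = 2
CS = (1/2) * 83/2 * (89/3 - 95/6) = 6889/24
PS = (1/2) * 83/2 * (95/6 - 2) = 6889/24
TS = CS + PS = 6889/24 + 6889/24 = 6889/12

6889/12


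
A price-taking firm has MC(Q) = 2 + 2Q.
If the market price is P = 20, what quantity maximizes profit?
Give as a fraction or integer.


In perfect competition, profit is maximized where P = MC.
20 = 2 + 2Q
18 = 2Q
Q* = 18/2 = 9

9


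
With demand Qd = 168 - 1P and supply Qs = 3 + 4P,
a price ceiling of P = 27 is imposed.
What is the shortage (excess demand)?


At P = 27:
Qd = 168 - 1*27 = 141
Qs = 3 + 4*27 = 111
Shortage = Qd - Qs = 141 - 111 = 30

30


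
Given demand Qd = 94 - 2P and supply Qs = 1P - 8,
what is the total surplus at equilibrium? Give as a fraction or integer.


Find equilibrium: 94 - 2P = 1P - 8
94 + 8 = 3P
P* = 102/3 = 34
Q* = 1*34 - 8 = 26
Inverse demand: P = 47 - Q/2, so P_max = 47
Inverse supply: P = 8 + Q/1, so P_min = 8
CS = (1/2) * 26 * (47 - 34) = 169
PS = (1/2) * 26 * (34 - 8) = 338
TS = CS + PS = 169 + 338 = 507

507


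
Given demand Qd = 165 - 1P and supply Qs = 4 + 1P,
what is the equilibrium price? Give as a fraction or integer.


At equilibrium, Qd = Qs.
165 - 1P = 4 + 1P
165 - 4 = 1P + 1P
161 = 2P
P* = 161/2 = 161/2

161/2


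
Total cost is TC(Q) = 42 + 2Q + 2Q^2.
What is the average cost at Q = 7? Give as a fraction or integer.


TC(7) = 42 + 2*7 + 2*7^2
TC(7) = 42 + 14 + 98 = 154
AC = TC/Q = 154/7 = 22

22


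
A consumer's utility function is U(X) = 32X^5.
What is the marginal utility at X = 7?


MU = dU/dX = 32*5*X^(5-1)
MU = 160*X^4
At X = 7:
MU = 160 * 7^4
MU = 160 * 2401 = 384160

384160


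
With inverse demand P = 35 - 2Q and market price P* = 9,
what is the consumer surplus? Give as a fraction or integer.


Maximum willingness to pay (at Q=0): P_max = 35
Quantity demanded at P* = 9:
Q* = (35 - 9)/2 = 13
CS = (1/2) * Q* * (P_max - P*)
CS = (1/2) * 13 * (35 - 9)
CS = (1/2) * 13 * 26 = 169

169


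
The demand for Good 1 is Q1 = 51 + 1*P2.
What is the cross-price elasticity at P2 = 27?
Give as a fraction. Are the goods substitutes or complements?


dQ1/dP2 = 1
At P2 = 27: Q1 = 51 + 1*27 = 78
Exy = (dQ1/dP2)(P2/Q1) = 1 * 27 / 78 = 9/26
Since Exy > 0, the goods are substitutes.

9/26 (substitutes)


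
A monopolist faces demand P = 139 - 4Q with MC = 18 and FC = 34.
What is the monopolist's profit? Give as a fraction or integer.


MR = MC: 139 - 8Q = 18
Q* = 121/8
P* = 139 - 4*121/8 = 157/2
Profit = (P* - MC)*Q* - FC
= (157/2 - 18)*121/8 - 34
= 121/2*121/8 - 34
= 14641/16 - 34 = 14097/16

14097/16


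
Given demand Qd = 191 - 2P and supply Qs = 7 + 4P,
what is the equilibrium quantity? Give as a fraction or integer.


First find equilibrium price:
191 - 2P = 7 + 4P
P* = 184/6 = 92/3
Then substitute into demand:
Q* = 191 - 2 * 92/3 = 389/3

389/3


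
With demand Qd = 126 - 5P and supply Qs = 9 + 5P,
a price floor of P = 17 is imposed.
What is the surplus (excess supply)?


At P = 17:
Qd = 126 - 5*17 = 41
Qs = 9 + 5*17 = 94
Surplus = Qs - Qd = 94 - 41 = 53

53


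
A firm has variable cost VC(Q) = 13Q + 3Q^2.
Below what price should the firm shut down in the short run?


AVC(Q) = VC(Q)/Q = 13 + 3Q
AVC is increasing in Q, so minimum AVC is at Q -> 0+.
Min AVC = 13
The firm should shut down if P < 13.

13


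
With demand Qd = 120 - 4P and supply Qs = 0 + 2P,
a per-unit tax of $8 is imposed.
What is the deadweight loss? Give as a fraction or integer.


Pre-tax equilibrium quantity: Q* = 40
Post-tax equilibrium quantity: Q_tax = 88/3
Reduction in quantity: Q* - Q_tax = 32/3
DWL = (1/2) * tax * (Q* - Q_tax)
DWL = (1/2) * 8 * 32/3 = 128/3

128/3


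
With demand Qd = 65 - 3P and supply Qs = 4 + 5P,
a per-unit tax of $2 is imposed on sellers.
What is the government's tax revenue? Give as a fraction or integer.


With tax on sellers, new supply: Qs' = 4 + 5(P - 2)
= 5P - 6
New equilibrium quantity:
Q_new = 307/8
Tax revenue = tax * Q_new = 2 * 307/8 = 307/4

307/4


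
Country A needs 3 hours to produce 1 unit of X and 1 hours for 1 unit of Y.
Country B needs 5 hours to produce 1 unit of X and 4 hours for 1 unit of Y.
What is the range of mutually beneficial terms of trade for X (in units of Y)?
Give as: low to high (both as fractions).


Opportunity cost of X for Country A = hours_X / hours_Y = 3/1 = 3 units of Y
Opportunity cost of X for Country B = hours_X / hours_Y = 5/4 = 5/4 units of Y
Terms of trade must be between the two opportunity costs.
Range: 5/4 to 3

5/4 to 3


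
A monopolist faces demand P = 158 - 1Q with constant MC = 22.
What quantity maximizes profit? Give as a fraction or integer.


TR = P*Q = (158 - 1Q)Q = 158Q - 1Q^2
MR = dTR/dQ = 158 - 2Q
Set MR = MC:
158 - 2Q = 22
136 = 2Q
Q* = 136/2 = 68

68


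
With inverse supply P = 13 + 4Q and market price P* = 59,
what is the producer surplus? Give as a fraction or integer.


Minimum supply price (at Q=0): P_min = 13
Quantity supplied at P* = 59:
Q* = (59 - 13)/4 = 23/2
PS = (1/2) * Q* * (P* - P_min)
PS = (1/2) * 23/2 * (59 - 13)
PS = (1/2) * 23/2 * 46 = 529/2

529/2


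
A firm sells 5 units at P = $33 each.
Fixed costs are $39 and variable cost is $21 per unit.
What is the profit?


Total Revenue = P * Q = 33 * 5 = $165
Total Cost = FC + VC*Q = 39 + 21*5 = $144
Profit = TR - TC = 165 - 144 = $21

$21


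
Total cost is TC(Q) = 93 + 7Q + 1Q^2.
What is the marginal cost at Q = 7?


MC = dTC/dQ = 7 + 2*1*Q
At Q = 7:
MC = 7 + 2*7
MC = 7 + 14 = 21

21


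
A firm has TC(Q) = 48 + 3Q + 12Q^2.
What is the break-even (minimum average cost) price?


AC(Q) = 48/Q + 3 + 12Q
To minimize: dAC/dQ = -48/Q^2 + 12 = 0
Q^2 = 48/12 = 4
Q* = 2
Min AC = 48/2 + 3 + 12*2
Min AC = 24 + 3 + 24 = 51

51


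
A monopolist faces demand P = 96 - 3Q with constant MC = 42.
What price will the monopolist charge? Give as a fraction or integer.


MR = 96 - 6Q
Set MR = MC: 96 - 6Q = 42
Q* = 9
Substitute into demand:
P* = 96 - 3*9 = 69

69


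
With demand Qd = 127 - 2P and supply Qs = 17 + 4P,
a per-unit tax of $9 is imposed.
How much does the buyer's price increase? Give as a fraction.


With a per-unit tax, the buyer's price increase depends on relative slopes.
Supply slope: d = 4, Demand slope: b = 2
Buyer's price increase = d * tax / (b + d)
= 4 * 9 / (2 + 4)
= 36 / 6 = 6

6


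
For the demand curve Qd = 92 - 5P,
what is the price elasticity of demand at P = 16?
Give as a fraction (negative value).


dQ/dP = -5
At P = 16: Q = 92 - 5*16 = 12
E = (dQ/dP)(P/Q) = (-5)(16/12) = -20/3

-20/3


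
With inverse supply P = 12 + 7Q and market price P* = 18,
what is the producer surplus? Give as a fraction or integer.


Minimum supply price (at Q=0): P_min = 12
Quantity supplied at P* = 18:
Q* = (18 - 12)/7 = 6/7
PS = (1/2) * Q* * (P* - P_min)
PS = (1/2) * 6/7 * (18 - 12)
PS = (1/2) * 6/7 * 6 = 18/7

18/7


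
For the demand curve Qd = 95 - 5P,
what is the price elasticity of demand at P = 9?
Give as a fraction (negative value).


dQ/dP = -5
At P = 9: Q = 95 - 5*9 = 50
E = (dQ/dP)(P/Q) = (-5)(9/50) = -9/10

-9/10


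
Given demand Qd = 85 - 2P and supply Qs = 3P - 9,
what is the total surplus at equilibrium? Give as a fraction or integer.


Find equilibrium: 85 - 2P = 3P - 9
85 + 9 = 5P
P* = 94/5 = 94/5
Q* = 3*94/5 - 9 = 237/5
Inverse demand: P = 85/2 - Q/2, so P_max = 85/2
Inverse supply: P = 3 + Q/3, so P_min = 3
CS = (1/2) * 237/5 * (85/2 - 94/5) = 56169/100
PS = (1/2) * 237/5 * (94/5 - 3) = 18723/50
TS = CS + PS = 56169/100 + 18723/50 = 18723/20

18723/20


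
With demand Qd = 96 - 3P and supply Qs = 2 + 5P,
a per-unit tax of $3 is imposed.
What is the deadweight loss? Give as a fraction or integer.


Pre-tax equilibrium quantity: Q* = 243/4
Post-tax equilibrium quantity: Q_tax = 441/8
Reduction in quantity: Q* - Q_tax = 45/8
DWL = (1/2) * tax * (Q* - Q_tax)
DWL = (1/2) * 3 * 45/8 = 135/16

135/16


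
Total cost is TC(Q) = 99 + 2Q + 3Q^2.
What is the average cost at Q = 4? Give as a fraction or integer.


TC(4) = 99 + 2*4 + 3*4^2
TC(4) = 99 + 8 + 48 = 155
AC = TC/Q = 155/4 = 155/4

155/4


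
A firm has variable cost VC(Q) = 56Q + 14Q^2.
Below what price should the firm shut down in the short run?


AVC(Q) = VC(Q)/Q = 56 + 14Q
AVC is increasing in Q, so minimum AVC is at Q -> 0+.
Min AVC = 56
The firm should shut down if P < 56.

56


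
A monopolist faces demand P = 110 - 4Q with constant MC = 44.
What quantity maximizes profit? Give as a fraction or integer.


TR = P*Q = (110 - 4Q)Q = 110Q - 4Q^2
MR = dTR/dQ = 110 - 8Q
Set MR = MC:
110 - 8Q = 44
66 = 8Q
Q* = 66/8 = 33/4

33/4


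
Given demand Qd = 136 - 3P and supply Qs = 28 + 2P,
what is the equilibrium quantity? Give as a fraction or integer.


First find equilibrium price:
136 - 3P = 28 + 2P
P* = 108/5 = 108/5
Then substitute into demand:
Q* = 136 - 3 * 108/5 = 356/5

356/5


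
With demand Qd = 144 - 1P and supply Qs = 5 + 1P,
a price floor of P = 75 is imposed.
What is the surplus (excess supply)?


At P = 75:
Qd = 144 - 1*75 = 69
Qs = 5 + 1*75 = 80
Surplus = Qs - Qd = 80 - 69 = 11

11


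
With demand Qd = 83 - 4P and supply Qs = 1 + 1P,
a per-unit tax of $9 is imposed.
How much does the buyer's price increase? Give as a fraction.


With a per-unit tax, the buyer's price increase depends on relative slopes.
Supply slope: d = 1, Demand slope: b = 4
Buyer's price increase = d * tax / (b + d)
= 1 * 9 / (4 + 1)
= 9 / 5 = 9/5

9/5


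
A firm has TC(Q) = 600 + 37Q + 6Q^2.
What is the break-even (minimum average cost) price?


AC(Q) = 600/Q + 37 + 6Q
To minimize: dAC/dQ = -600/Q^2 + 6 = 0
Q^2 = 600/6 = 100
Q* = 10
Min AC = 600/10 + 37 + 6*10
Min AC = 60 + 37 + 60 = 157

157


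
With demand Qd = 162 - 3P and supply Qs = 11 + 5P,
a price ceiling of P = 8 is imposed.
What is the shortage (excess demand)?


At P = 8:
Qd = 162 - 3*8 = 138
Qs = 11 + 5*8 = 51
Shortage = Qd - Qs = 138 - 51 = 87

87


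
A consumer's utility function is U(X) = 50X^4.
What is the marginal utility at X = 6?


MU = dU/dX = 50*4*X^(4-1)
MU = 200*X^3
At X = 6:
MU = 200 * 6^3
MU = 200 * 216 = 43200

43200


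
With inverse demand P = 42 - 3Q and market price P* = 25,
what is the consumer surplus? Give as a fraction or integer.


Maximum willingness to pay (at Q=0): P_max = 42
Quantity demanded at P* = 25:
Q* = (42 - 25)/3 = 17/3
CS = (1/2) * Q* * (P_max - P*)
CS = (1/2) * 17/3 * (42 - 25)
CS = (1/2) * 17/3 * 17 = 289/6

289/6


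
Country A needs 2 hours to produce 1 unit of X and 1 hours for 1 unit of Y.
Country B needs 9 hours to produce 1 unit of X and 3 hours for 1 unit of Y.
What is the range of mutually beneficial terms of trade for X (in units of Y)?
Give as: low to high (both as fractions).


Opportunity cost of X for Country A = hours_X / hours_Y = 2/1 = 2 units of Y
Opportunity cost of X for Country B = hours_X / hours_Y = 9/3 = 3 units of Y
Terms of trade must be between the two opportunity costs.
Range: 2 to 3

2 to 3


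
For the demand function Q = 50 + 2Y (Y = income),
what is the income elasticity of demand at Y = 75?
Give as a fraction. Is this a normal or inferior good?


dQ/dY = 2
At Y = 75: Q = 50 + 2*75 = 200
Ey = (dQ/dY)(Y/Q) = 2 * 75 / 200 = 3/4
Since Ey > 0, this is a normal good.

3/4 (normal good)


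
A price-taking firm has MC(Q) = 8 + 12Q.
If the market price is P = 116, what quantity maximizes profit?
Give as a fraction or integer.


In perfect competition, profit is maximized where P = MC.
116 = 8 + 12Q
108 = 12Q
Q* = 108/12 = 9

9


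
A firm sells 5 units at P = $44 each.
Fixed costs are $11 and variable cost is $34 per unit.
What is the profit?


Total Revenue = P * Q = 44 * 5 = $220
Total Cost = FC + VC*Q = 11 + 34*5 = $181
Profit = TR - TC = 220 - 181 = $39

$39


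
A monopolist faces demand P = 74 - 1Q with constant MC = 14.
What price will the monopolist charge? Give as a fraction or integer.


MR = 74 - 2Q
Set MR = MC: 74 - 2Q = 14
Q* = 30
Substitute into demand:
P* = 74 - 1*30 = 44

44


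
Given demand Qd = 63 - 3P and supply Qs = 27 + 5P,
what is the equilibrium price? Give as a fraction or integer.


At equilibrium, Qd = Qs.
63 - 3P = 27 + 5P
63 - 27 = 3P + 5P
36 = 8P
P* = 36/8 = 9/2

9/2


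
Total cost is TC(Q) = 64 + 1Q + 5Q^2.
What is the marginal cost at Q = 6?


MC = dTC/dQ = 1 + 2*5*Q
At Q = 6:
MC = 1 + 10*6
MC = 1 + 60 = 61

61


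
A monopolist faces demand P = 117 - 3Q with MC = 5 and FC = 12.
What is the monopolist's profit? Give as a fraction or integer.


MR = MC: 117 - 6Q = 5
Q* = 56/3
P* = 117 - 3*56/3 = 61
Profit = (P* - MC)*Q* - FC
= (61 - 5)*56/3 - 12
= 56*56/3 - 12
= 3136/3 - 12 = 3100/3

3100/3


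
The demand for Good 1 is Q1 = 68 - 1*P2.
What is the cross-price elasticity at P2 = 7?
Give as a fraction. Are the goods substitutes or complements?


dQ1/dP2 = -1
At P2 = 7: Q1 = 68 - 1*7 = 61
Exy = (dQ1/dP2)(P2/Q1) = -1 * 7 / 61 = -7/61
Since Exy < 0, the goods are complements.

-7/61 (complements)


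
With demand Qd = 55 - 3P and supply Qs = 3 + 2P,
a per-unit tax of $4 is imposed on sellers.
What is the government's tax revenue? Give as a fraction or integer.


With tax on sellers, new supply: Qs' = 3 + 2(P - 4)
= 2P - 5
New equilibrium quantity:
Q_new = 19
Tax revenue = tax * Q_new = 4 * 19 = 76

76


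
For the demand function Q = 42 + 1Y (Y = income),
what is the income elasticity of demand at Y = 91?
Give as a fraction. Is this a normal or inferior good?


dQ/dY = 1
At Y = 91: Q = 42 + 1*91 = 133
Ey = (dQ/dY)(Y/Q) = 1 * 91 / 133 = 13/19
Since Ey > 0, this is a normal good.

13/19 (normal good)


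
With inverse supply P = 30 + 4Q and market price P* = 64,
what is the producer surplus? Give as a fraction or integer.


Minimum supply price (at Q=0): P_min = 30
Quantity supplied at P* = 64:
Q* = (64 - 30)/4 = 17/2
PS = (1/2) * Q* * (P* - P_min)
PS = (1/2) * 17/2 * (64 - 30)
PS = (1/2) * 17/2 * 34 = 289/2

289/2


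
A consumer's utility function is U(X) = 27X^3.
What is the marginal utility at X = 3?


MU = dU/dX = 27*3*X^(3-1)
MU = 81*X^2
At X = 3:
MU = 81 * 3^2
MU = 81 * 9 = 729

729


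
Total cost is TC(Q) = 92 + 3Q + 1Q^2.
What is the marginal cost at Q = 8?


MC = dTC/dQ = 3 + 2*1*Q
At Q = 8:
MC = 3 + 2*8
MC = 3 + 16 = 19

19


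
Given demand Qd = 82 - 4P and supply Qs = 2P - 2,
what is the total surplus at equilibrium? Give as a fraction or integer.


Find equilibrium: 82 - 4P = 2P - 2
82 + 2 = 6P
P* = 84/6 = 14
Q* = 2*14 - 2 = 26
Inverse demand: P = 41/2 - Q/4, so P_max = 41/2
Inverse supply: P = 1 + Q/2, so P_min = 1
CS = (1/2) * 26 * (41/2 - 14) = 169/2
PS = (1/2) * 26 * (14 - 1) = 169
TS = CS + PS = 169/2 + 169 = 507/2

507/2


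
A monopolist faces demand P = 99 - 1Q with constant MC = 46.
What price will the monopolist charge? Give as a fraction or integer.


MR = 99 - 2Q
Set MR = MC: 99 - 2Q = 46
Q* = 53/2
Substitute into demand:
P* = 99 - 1*53/2 = 145/2

145/2


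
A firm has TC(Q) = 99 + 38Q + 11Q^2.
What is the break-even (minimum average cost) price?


AC(Q) = 99/Q + 38 + 11Q
To minimize: dAC/dQ = -99/Q^2 + 11 = 0
Q^2 = 99/11 = 9
Q* = 3
Min AC = 99/3 + 38 + 11*3
Min AC = 33 + 38 + 33 = 104

104


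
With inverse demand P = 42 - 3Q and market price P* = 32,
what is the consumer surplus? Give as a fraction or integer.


Maximum willingness to pay (at Q=0): P_max = 42
Quantity demanded at P* = 32:
Q* = (42 - 32)/3 = 10/3
CS = (1/2) * Q* * (P_max - P*)
CS = (1/2) * 10/3 * (42 - 32)
CS = (1/2) * 10/3 * 10 = 50/3

50/3


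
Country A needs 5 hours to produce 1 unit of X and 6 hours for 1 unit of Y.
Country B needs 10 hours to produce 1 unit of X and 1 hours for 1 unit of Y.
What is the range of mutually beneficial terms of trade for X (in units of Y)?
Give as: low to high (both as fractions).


Opportunity cost of X for Country A = hours_X / hours_Y = 5/6 = 5/6 units of Y
Opportunity cost of X for Country B = hours_X / hours_Y = 10/1 = 10 units of Y
Terms of trade must be between the two opportunity costs.
Range: 5/6 to 10

5/6 to 10


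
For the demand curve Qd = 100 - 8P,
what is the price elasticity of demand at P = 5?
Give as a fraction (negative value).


dQ/dP = -8
At P = 5: Q = 100 - 8*5 = 60
E = (dQ/dP)(P/Q) = (-8)(5/60) = -2/3

-2/3


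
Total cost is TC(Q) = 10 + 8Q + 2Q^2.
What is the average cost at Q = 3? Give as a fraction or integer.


TC(3) = 10 + 8*3 + 2*3^2
TC(3) = 10 + 24 + 18 = 52
AC = TC/Q = 52/3 = 52/3

52/3


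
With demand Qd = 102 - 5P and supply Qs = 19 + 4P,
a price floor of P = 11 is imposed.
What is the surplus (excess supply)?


At P = 11:
Qd = 102 - 5*11 = 47
Qs = 19 + 4*11 = 63
Surplus = Qs - Qd = 63 - 47 = 16

16


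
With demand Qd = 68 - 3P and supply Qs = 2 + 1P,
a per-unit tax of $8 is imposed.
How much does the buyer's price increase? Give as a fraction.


With a per-unit tax, the buyer's price increase depends on relative slopes.
Supply slope: d = 1, Demand slope: b = 3
Buyer's price increase = d * tax / (b + d)
= 1 * 8 / (3 + 1)
= 8 / 4 = 2

2
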